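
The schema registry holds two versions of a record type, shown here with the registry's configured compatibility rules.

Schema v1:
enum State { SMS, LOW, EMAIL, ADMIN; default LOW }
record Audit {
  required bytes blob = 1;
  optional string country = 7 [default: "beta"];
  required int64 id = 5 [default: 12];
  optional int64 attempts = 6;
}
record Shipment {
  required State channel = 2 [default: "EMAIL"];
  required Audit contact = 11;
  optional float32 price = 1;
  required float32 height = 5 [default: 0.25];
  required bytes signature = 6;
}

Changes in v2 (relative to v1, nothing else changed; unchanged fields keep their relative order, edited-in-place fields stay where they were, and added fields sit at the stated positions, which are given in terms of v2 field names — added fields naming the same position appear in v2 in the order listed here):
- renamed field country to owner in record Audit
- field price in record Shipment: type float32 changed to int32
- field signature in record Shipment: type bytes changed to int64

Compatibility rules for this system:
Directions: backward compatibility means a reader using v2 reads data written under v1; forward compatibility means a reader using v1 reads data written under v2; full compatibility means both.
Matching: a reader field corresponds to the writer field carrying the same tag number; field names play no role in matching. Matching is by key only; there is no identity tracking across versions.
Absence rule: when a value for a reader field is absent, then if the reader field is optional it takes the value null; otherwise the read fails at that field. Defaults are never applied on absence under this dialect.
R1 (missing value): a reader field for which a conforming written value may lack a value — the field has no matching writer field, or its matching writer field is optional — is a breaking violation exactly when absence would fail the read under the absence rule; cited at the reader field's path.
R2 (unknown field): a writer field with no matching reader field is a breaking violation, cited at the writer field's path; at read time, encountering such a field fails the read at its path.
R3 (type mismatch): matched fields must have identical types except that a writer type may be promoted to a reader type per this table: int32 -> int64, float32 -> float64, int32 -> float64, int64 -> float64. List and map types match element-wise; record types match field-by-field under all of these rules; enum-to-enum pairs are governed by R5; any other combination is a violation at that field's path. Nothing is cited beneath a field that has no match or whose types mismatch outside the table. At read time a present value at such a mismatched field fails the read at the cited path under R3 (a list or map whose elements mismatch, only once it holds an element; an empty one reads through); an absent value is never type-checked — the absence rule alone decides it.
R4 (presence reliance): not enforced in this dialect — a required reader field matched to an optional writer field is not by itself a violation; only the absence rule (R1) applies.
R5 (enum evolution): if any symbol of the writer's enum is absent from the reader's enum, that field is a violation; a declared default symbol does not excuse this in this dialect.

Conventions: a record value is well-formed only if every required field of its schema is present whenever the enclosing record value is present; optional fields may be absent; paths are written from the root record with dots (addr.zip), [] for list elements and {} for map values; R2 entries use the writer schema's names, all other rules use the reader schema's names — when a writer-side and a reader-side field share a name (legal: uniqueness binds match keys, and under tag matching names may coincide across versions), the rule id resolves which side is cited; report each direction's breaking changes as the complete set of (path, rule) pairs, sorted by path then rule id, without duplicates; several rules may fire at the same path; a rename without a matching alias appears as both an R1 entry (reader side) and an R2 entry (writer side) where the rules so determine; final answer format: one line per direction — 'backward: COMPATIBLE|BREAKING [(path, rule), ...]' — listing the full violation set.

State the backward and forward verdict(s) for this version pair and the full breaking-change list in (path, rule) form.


backward: BREAKING [(price, R3), (signature, R3)]; forward: BREAKING [(price, R3), (signature, R3)]

arrows below run writer -> reader for Shipment
checking backward for Shipment: reader v2 against writer v1:
  channel: paired with writer channel (State -> State; writer required)
  contact: paired with writer contact (Audit -> Audit; writer required)
  price: paired with writer price (float32 -> int32; writer optional)
  height: paired with writer height (float32 -> float32; writer required)
  signature: paired with writer signature (bytes -> int64; writer required)
  contact.blob: paired with writer contact.blob (bytes -> bytes; writer required)
  contact.owner: paired with writer contact.country (string -> string; writer optional)
  contact.id: paired with writer contact.id (int64 -> int64; writer required)
  contact.attempts: paired with writer contact.attempts (int64 -> int64; writer optional)
  R3 fires at price
  R3 fires at signature
  backward on Shipment therefore BREAKING (2)
checking forward for Shipment: reader v1 against writer v2:
  channel: paired with writer channel (State -> State; writer required)
  contact: paired with writer contact (Audit -> Audit; writer required)
  price: paired with writer price (int32 -> float32; writer optional)
  height: paired with writer height (float32 -> float32; writer required)
  signature: paired with writer signature (int64 -> bytes; writer required)
  contact.blob: paired with writer contact.blob (bytes -> bytes; writer required)
  contact.country: paired with writer contact.owner (string -> string; writer optional)
  contact.id: paired with writer contact.id (int64 -> int64; writer required)
  contact.attempts: paired with writer contact.attempts (int64 -> int64; writer optional)
  R3 fires at price
  R3 fires at signature
  forward on Shipment therefore BREAKING (2)


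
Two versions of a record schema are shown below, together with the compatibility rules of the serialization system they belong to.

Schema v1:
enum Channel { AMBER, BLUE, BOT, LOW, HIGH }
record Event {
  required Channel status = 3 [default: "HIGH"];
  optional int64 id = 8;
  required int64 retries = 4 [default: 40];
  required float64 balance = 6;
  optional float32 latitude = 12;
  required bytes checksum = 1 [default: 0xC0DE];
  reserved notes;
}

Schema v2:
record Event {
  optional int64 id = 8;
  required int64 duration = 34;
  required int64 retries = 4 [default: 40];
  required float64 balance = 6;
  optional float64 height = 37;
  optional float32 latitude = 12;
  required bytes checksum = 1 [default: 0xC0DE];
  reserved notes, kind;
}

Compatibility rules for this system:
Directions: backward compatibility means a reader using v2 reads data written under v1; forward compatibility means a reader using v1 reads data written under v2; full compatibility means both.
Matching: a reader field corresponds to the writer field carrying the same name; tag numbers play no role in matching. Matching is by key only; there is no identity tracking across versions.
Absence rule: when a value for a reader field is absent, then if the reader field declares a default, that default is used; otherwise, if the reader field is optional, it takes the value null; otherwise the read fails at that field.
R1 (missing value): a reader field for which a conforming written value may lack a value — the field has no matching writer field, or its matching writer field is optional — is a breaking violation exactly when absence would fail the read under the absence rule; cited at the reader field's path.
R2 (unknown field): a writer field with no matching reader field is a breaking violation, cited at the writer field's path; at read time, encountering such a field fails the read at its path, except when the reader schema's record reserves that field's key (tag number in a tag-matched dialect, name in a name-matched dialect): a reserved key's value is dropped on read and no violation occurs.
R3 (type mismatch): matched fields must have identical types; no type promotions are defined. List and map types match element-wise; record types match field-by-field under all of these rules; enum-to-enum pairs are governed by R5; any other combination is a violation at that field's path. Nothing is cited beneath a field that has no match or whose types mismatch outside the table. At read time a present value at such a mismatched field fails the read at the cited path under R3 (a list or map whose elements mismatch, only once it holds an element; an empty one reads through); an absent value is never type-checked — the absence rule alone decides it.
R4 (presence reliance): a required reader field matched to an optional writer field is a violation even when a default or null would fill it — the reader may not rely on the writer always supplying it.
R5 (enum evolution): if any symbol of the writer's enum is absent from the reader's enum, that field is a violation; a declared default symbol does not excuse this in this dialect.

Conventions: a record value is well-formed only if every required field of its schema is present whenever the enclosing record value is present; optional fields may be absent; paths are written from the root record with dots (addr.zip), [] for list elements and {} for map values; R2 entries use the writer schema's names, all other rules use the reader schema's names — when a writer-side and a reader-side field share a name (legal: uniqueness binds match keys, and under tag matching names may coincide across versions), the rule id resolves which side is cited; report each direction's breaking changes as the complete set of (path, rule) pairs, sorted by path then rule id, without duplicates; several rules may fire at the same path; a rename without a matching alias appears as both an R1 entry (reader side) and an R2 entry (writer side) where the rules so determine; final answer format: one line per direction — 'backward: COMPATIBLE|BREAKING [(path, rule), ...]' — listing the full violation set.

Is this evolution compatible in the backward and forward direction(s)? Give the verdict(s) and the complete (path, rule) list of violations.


in Event below, arrows point writer -> reader
backward analysis of Event with v2 as reader and v1 as writer:
  int64 -> int64, writer optional: id aligns to id
  no writer field matches reader duration
  int64 -> int64, writer required: retries aligns to retries
  float64 -> float64, writer required: balance aligns to balance
  no writer field matches reader height
  float32 -> float32, writer optional: latitude aligns to latitude
  bytes -> bytes, writer required: checksum aligns to checksum
  writer status: unknown to reader
  violation R1 at duration
  violation R2 at status
  => backward: BREAKING (2)
forward analysis of Event with v1 as reader and v2 as writer:
  no writer field matches reader status
  int64 -> int64, writer optional: id aligns to id
  int64 -> int64, writer required: retries aligns to retries
  float64 -> float64, writer required: balance aligns to balance
  float32 -> float32, writer optional: latitude aligns to latitude
  bytes -> bytes, writer required: checksum aligns to checksum
  writer duration: unknown to reader
  writer height: unknown to reader
  violation R2 at duration
  violation R2 at height
  => forward: BREAKING (2)

backward: BREAKING [(duration, R1), (status, R2)]; forward: BREAKING [(duration, R2), (height, R2)]


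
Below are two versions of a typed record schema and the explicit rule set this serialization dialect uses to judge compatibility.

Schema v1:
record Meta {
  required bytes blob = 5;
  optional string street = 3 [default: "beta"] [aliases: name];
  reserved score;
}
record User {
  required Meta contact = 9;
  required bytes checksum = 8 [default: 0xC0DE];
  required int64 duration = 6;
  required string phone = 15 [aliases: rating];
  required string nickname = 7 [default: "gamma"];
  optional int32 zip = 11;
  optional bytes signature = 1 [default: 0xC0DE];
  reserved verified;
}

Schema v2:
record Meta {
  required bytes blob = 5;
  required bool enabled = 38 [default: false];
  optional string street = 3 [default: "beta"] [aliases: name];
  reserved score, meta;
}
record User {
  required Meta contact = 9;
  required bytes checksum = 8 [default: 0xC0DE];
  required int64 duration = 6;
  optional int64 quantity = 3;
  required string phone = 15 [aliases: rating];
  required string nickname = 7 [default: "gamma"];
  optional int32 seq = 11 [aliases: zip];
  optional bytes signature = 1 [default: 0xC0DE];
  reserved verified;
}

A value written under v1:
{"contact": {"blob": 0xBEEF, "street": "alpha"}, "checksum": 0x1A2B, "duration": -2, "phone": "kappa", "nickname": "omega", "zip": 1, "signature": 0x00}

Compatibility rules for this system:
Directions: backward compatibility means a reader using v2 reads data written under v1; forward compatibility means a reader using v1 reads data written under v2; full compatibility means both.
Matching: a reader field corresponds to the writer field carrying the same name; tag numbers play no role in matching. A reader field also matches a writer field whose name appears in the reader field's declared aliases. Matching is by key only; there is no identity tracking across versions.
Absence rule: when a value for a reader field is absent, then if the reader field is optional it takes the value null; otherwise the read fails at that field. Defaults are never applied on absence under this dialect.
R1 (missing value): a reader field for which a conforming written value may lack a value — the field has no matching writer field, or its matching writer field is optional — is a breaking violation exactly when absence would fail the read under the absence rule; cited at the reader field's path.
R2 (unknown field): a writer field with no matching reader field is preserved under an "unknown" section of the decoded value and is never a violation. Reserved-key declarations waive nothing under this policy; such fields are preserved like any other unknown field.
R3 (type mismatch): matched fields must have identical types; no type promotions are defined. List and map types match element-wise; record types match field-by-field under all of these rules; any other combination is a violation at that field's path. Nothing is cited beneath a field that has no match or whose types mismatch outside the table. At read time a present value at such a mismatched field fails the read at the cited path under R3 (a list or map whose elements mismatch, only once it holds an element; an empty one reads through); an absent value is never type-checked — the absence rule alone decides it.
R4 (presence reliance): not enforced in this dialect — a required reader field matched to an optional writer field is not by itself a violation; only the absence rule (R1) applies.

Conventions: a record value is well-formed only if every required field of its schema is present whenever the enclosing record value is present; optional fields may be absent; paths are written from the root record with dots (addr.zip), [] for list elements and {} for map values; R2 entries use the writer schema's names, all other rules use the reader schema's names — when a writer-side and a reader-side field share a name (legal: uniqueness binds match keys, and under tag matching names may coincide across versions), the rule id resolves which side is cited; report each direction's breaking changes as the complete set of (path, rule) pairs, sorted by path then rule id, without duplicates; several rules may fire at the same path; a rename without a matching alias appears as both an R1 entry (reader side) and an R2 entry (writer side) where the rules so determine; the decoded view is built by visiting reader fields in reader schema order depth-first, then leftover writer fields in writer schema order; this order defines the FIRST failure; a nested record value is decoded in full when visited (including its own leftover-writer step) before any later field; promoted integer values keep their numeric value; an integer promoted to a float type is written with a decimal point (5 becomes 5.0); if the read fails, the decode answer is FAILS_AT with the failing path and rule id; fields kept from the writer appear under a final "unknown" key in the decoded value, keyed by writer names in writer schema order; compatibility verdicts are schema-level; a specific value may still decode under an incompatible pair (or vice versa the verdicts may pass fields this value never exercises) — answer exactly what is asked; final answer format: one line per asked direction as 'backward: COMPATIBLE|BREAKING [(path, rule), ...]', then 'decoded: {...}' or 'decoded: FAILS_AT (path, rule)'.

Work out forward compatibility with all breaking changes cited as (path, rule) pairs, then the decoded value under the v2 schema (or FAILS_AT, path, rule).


forward: COMPATIBLE []; decoded: FAILS_AT (contact.enabled, R1)

the writer's type comes first in each User pair
forward on User — v1 reading data written by v2:
  writer required, Meta -> Meta: reader contact maps from writer contact
  writer required, bytes -> bytes: reader checksum maps from writer checksum
  writer required, int64 -> int64: reader duration maps from writer duration
  writer required, string -> string: reader phone maps from writer phone
  writer required, string -> string: reader nickname maps from writer nickname
  no writer field matches reader zip
  writer optional, bytes -> bytes: reader signature maps from writer signature
  writer quantity: unknown to reader
  writer seq: unknown to reader
  writer required, bytes -> bytes: reader contact.blob maps from writer contact.blob
  writer optional, string -> string: reader contact.street maps from writer contact.street
  writer contact.enabled: unknown to reader
  nothing fires on User: forward is COMPATIBLE
decode (reader v2):
  contact.blob := 0xBEEF
  read fails at contact.enabled under R1 (no fill)
  => FAILS_AT (contact.enabled, R1)
the other User changes do not affect what is asked:
  added field quantity to record User: optional int64, tag 3 (in v2 it sits immediately before phone) -> triggers nothing under User's printed rules — same verdict
  renamed field zip to seq in record User (alias zip declared on the renamed field) -> triggers nothing under User's printed rules — same verdict


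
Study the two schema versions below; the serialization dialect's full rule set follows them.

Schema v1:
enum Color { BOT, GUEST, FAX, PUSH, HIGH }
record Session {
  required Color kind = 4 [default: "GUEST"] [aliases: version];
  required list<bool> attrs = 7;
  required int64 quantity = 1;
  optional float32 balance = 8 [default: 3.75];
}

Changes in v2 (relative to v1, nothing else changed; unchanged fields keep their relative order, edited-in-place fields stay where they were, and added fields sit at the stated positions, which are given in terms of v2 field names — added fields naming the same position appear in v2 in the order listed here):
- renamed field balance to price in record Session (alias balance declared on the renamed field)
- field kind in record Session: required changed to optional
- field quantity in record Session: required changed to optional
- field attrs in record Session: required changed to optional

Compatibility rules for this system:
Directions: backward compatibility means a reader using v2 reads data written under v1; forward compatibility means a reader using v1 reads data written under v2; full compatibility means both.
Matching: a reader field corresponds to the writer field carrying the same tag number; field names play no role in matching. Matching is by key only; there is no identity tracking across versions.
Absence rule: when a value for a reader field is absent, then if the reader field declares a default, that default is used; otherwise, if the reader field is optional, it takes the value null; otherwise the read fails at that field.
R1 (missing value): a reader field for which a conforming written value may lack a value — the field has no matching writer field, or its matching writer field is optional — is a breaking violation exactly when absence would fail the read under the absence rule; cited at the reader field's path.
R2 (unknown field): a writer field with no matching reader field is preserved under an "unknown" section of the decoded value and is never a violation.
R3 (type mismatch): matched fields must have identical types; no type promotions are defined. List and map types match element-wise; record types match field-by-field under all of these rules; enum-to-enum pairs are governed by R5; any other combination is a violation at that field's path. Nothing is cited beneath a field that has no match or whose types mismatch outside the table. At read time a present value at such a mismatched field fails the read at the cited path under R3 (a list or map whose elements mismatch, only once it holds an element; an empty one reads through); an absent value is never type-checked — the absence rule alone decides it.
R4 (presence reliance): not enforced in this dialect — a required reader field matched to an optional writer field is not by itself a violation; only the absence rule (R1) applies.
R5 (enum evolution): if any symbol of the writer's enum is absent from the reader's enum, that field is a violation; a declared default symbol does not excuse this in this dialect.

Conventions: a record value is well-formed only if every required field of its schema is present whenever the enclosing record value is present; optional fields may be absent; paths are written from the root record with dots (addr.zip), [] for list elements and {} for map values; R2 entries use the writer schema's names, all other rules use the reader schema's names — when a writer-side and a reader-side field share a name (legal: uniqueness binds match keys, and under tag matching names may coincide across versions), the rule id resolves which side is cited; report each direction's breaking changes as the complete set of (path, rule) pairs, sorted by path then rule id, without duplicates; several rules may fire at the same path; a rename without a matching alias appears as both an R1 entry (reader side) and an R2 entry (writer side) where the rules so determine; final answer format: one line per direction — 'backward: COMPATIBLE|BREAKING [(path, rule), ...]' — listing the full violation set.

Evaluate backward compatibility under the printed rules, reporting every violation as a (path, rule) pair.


the writer's type comes first in each Session pair
backward analysis of Session with v2 as reader and v1 as writer:
  kind: paired with writer kind (Color -> Color; writer required)
  attrs: paired with writer attrs (list<bool> -> list<bool>; writer required)
  quantity: paired with writer quantity (int64 -> int64; writer required)
  price: paired with writer balance (float32 -> float32; writer optional)
  => backward verdict for Session: COMPATIBLE, no violations
diffs on Session not affecting the asked answer:
  renamed field balance to price in record Session (alias balance declared on the renamed field) -> fires no rule on Session, leaving the asked answer as it is
  field kind in record Session: required changed to optional -> fires no rule on Session, leaving the asked answer as it is
  field quantity in record Session: required changed to optional -> its effect on Session is confined to the forward direction, not asked
  field attrs in record Session: required changed to optional -> its effect on Session is confined to the forward direction, not asked

backward: COMPATIBLE []


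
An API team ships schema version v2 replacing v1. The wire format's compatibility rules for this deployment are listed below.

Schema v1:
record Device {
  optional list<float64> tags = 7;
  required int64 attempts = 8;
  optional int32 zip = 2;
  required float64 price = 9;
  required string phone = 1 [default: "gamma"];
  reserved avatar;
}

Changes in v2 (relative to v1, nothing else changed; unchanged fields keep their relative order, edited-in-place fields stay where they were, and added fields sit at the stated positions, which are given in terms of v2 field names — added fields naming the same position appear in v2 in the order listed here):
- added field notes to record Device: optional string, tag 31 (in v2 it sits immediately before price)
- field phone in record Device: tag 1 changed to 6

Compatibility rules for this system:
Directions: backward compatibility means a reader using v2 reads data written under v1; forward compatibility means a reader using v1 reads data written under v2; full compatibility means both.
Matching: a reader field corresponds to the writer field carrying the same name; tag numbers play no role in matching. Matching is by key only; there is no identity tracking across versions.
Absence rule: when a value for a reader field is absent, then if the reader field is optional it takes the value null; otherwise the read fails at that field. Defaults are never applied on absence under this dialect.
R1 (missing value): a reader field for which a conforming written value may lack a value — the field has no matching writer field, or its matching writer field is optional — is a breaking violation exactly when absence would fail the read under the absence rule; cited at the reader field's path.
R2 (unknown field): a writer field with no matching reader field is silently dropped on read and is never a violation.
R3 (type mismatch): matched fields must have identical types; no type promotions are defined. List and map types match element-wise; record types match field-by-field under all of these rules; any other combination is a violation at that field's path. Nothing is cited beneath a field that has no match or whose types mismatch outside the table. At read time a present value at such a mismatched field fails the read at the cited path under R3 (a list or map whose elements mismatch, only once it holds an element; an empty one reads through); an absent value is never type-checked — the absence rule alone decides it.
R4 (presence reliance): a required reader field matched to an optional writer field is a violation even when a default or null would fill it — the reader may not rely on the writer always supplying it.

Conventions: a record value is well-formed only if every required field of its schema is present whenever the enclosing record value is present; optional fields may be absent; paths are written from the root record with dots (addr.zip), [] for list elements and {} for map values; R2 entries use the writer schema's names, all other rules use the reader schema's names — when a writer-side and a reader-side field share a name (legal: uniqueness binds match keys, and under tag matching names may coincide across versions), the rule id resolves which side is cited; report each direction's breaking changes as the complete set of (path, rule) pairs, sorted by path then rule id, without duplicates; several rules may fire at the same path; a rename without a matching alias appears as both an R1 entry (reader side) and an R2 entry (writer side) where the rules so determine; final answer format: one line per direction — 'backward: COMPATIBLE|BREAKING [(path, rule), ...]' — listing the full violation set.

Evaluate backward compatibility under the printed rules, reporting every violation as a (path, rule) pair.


in Device below, arrows point writer -> reader
backward pass over Device, reader schema v2, writer schema v1:
  tags: paired with writer tags (list<float64> -> list<float64>; writer optional)
  attempts: paired with writer attempts (int64 -> int64; writer required)
  zip: paired with writer zip (int32 -> int32; writer optional)
  notes has no writer counterpart
  price: paired with writer price (float64 -> float64; writer required)
  phone: paired with writer phone (string -> string; writer required)
  => backward verdict for Device: COMPATIBLE, no violations
the rest of the Device diff is inert for this question:
  added field notes to record Device: optional string, tag 31 (in v2 it sits immediately before price) -> inert for the asked Device verdict: nothing fires
  field phone in record Device: tag 1 changed to 6 -> inert for the asked Device verdict: nothing fires

backward: COMPATIBLE []


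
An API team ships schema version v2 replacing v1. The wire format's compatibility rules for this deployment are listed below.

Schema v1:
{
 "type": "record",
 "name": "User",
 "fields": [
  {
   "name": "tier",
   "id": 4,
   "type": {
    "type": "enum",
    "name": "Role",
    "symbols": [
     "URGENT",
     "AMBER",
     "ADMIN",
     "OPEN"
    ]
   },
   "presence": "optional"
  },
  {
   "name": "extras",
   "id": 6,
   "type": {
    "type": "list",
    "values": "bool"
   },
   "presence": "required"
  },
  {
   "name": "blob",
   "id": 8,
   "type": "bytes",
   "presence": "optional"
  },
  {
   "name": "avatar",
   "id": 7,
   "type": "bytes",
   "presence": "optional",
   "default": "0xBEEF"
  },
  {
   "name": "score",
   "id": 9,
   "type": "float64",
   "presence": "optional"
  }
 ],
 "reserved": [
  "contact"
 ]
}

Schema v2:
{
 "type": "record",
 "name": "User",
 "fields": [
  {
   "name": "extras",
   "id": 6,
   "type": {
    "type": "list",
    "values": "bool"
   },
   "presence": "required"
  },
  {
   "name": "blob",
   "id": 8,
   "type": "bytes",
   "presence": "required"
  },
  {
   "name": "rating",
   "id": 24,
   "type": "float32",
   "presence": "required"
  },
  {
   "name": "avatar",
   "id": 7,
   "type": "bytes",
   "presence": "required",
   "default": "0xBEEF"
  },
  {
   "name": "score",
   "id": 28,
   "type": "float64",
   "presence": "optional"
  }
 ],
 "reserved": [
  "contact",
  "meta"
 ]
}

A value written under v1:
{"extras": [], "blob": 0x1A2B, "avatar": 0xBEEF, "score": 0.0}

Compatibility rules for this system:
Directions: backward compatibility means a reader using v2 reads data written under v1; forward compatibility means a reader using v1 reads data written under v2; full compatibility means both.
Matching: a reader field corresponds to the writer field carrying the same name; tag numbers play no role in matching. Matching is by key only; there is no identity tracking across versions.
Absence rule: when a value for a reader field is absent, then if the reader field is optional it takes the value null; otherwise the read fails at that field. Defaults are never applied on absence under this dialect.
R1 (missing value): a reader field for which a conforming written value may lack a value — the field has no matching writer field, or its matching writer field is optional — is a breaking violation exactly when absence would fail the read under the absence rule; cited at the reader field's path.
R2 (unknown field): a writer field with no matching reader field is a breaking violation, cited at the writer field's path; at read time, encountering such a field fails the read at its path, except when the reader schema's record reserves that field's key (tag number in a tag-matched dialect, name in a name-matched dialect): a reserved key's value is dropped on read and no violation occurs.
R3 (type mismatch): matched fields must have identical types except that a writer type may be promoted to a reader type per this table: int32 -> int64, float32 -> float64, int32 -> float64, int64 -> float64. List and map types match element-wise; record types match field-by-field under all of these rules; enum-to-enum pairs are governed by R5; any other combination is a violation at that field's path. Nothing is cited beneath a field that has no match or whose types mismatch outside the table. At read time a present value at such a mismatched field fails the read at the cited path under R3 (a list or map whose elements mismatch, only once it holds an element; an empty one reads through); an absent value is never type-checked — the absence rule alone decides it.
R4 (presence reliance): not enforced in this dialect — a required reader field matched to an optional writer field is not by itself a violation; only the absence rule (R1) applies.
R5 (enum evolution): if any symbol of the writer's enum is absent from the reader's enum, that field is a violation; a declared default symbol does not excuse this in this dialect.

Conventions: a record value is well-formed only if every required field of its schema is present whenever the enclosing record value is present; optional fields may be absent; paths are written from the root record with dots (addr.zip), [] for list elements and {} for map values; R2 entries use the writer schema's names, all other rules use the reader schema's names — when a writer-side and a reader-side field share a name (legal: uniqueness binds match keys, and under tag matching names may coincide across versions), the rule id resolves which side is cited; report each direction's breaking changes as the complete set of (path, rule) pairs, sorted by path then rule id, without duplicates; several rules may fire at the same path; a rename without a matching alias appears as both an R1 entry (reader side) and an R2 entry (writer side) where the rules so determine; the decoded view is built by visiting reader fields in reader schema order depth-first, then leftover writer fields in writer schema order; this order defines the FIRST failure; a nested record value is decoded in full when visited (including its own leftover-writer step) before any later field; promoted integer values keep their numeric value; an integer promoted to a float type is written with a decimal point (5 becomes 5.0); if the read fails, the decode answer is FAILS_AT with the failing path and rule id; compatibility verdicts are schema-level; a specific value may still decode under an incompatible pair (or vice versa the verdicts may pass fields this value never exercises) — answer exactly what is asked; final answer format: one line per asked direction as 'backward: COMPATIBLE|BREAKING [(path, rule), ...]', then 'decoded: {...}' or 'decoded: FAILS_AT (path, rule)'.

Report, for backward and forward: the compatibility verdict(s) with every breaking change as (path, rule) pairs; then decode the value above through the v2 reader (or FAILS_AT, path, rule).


backward: BREAKING [(avatar, R1), (blob, R1), (rating, R1), (tier, R2)]; forward: BREAKING [(rating, R2)]; decoded: FAILS_AT (rating, R1)

each type pair in User: writer, then reader
backward on User — v2 reading data written by v1:
  extras: paired with writer extras (list<bool> -> list<bool>; writer required)
  blob: paired with writer blob (bytes -> bytes; writer optional)
  rating has no writer counterpart
  avatar: paired with writer avatar (bytes -> bytes; writer optional)
  score: paired with writer score (float64 -> float64; writer optional)
  leftover writer field: tier
  violation R1 at avatar
  violation R1 at blob
  violation R1 at rating
  violation R2 at tier
  => 4 violation(s): backward is BREAKING for User
forward on User — v1 reading data written by v2:
  tier has no writer counterpart
  extras: paired with writer extras (list<bool> -> list<bool>; writer required)
  blob: paired with writer blob (bytes -> bytes; writer required)
  avatar: paired with writer avatar (bytes -> bytes; writer required)
  score: paired with writer score (float64 -> float64; writer optional)
  leftover writer field: rating
  violation R2 at rating
  => 1 violation(s): forward is BREAKING for User
decode (reader v2):
  extras := []
  blob := 0x1A2B
  read fails at rating under R1 (no fill)
  => FAILS_AT (rating, R1)


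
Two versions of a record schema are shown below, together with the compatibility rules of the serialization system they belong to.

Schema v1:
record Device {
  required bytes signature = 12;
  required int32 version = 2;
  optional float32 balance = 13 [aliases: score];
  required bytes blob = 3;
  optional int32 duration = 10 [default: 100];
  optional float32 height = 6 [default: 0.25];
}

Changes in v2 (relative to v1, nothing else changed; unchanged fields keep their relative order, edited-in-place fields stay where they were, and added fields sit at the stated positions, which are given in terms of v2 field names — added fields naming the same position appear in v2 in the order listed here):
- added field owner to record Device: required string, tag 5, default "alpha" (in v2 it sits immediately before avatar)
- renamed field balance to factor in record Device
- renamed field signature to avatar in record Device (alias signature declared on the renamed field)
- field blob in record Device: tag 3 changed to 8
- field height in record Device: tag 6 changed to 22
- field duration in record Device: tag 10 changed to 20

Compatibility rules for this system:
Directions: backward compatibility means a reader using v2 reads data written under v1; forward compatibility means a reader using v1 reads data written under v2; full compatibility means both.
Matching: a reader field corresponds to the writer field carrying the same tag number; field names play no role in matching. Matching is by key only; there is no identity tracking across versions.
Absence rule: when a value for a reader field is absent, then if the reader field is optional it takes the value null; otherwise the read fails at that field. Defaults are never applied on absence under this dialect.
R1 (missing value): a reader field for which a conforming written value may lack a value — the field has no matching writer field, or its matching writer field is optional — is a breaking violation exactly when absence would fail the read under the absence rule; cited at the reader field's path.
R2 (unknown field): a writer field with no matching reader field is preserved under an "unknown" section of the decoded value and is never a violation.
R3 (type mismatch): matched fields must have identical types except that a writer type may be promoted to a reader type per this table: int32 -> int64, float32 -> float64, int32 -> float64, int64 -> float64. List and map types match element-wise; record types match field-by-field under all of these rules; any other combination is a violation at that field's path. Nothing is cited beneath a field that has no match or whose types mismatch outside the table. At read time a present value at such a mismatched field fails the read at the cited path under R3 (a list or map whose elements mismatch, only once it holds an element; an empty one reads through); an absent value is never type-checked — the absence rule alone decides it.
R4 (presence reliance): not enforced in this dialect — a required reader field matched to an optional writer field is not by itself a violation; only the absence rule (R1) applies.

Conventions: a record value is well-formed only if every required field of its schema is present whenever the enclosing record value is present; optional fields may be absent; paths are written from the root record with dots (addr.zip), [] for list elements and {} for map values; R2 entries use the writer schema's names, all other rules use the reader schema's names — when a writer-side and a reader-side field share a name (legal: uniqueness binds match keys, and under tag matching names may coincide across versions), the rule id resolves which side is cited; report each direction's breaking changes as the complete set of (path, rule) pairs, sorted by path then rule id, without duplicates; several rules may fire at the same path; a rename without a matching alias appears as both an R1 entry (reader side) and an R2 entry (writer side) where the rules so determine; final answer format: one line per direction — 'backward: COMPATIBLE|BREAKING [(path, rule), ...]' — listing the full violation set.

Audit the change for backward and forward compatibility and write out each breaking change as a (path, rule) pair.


arrows below run writer -> reader for Device
backward pass over Device, reader schema v2, writer schema v1:
  owner has no writer counterpart
  bytes -> bytes, writer required: avatar aligns to signature
  int32 -> int32, writer required: version aligns to version
  float32 -> float32, writer optional: factor aligns to balance
  blob has no writer counterpart
  duration has no writer counterpart
  height has no writer counterpart
  writer blob: unknown to reader
  writer duration: unknown to reader
  writer height: unknown to reader
  R1 fires at blob
  R1 fires at owner
  => 2 violation(s): backward is BREAKING for Device
forward pass over Device, reader schema v1, writer schema v2:
  bytes -> bytes, writer required: signature aligns to avatar
  int32 -> int32, writer required: version aligns to version
  float32 -> float32, writer optional: balance aligns to factor
  blob has no writer counterpart
  duration has no writer counterpart
  height has no writer counterpart
  writer owner: unknown to reader
  writer blob: unknown to reader
  writer duration: unknown to reader
  writer height: unknown to reader
  R1 fires at blob
  => 1 violation(s): forward is BREAKING for Device

backward: BREAKING [(blob, R1), (owner, R1)]; forward: BREAKING [(blob, R1)]
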